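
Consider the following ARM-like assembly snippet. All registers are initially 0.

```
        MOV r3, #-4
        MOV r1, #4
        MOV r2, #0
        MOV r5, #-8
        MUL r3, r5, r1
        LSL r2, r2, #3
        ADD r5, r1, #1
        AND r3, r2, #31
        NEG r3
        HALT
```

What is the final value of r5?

5

MOV r3, #-4 → r3=-4
MOV r1, #4 → r1=4
MOV r2, #0 → r2=0
MOV r5, #-8 → r5=-8
MUL r3, r5, r1 → r3=(-8)*4=-32
LSL r2, r2, #3 → r2=0<<3=0
ADD r5, r1, #1 → r5=4+1=5
AND r3, r2, #31 → r3=0&31=0
NEG r3 → r3=-(0)=0
halt.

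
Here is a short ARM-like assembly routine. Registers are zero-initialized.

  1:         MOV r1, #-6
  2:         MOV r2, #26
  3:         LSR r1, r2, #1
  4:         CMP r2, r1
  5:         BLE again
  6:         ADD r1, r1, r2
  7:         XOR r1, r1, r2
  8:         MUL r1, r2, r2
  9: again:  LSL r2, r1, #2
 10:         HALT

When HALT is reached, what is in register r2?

MOV r1, #-6 → r1=-6
MOV r2, #26 → r2=26
LSR r1, r2, #1 → r1=26>>1=13
CMP r2, r1  (cmp 26,13)
BLE again: not taken
ADD r1, r1, r2 → r1=13+26=39
XOR r1, r1, r2 → r1=39^26=61
MUL r1, r2, r2 → r1=26*26=676
LSL r2, r1, #2 → r2=676<<2=2704
halt.

2704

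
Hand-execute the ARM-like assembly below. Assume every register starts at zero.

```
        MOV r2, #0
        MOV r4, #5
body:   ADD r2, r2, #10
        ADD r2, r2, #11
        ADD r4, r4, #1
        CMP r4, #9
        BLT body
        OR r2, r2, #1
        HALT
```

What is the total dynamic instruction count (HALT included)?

24

after MOV r2, #0: r2=0
after MOV r4, #5: r4=5
after ADD r2, r2, #10: r2=0+10=10
after ADD r2, r2, #11: r2=10+11=21
after ADD r4, r4, #1: r4=5+1=6
CMP r4, #9  (cmp 6,9)
BLT body: taken
after ADD r2, r2, #10: r2=21+10=31
after ADD r2, r2, #11: r2=31+11=42
after ADD r4, r4, #1: r4=6+1=7
CMP r4, #9  (cmp 7,9)
BLT body: taken
after ADD r2, r2, #10: r2=42+10=52
after ADD r2, r2, #11: r2=52+11=63
after ADD r4, r4, #1: r4=7+1=8
CMP r4, #9  (cmp 8,9)
BLT body: taken
after ADD r2, r2, #10: r2=63+10=73
after ADD r2, r2, #11: r2=73+11=84
after ADD r4, r4, #1: r4=8+1=9
CMP r4, #9  (cmp 9,9)
BLT body: not taken
after OR r2, r2, #1: r2=84|1=85
halt.
Total executed instructions: 24.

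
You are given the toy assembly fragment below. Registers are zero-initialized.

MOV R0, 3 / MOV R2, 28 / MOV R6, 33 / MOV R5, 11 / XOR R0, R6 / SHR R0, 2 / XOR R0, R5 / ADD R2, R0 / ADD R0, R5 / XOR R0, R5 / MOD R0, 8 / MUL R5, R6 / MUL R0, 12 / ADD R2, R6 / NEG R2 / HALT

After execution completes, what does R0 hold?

R0=3
R2=28
R6=33
R5=11
R0=3^33=34
R0=34>>2=8
R0=8^11=3
R2=28+3=31
R0=3+11=14
R0=14^11=5
R0=5%8=5
R5=11*33=363
R0=5*12=60
R2=31+33=64
R2=-(64)=-64
halt.

60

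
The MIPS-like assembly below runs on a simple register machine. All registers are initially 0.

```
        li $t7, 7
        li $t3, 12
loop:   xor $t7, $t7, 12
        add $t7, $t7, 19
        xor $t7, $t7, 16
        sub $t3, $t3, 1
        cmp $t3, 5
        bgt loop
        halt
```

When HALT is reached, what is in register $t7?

112

$t7=7
$t3=12
$t7=7^12=11
$t7=11+19=30
$t7=30^16=14
$t3=12-1=11
cmp $t3, 5  (cmp 11,5)
bgt loop: taken
$t7=14^12=2
$t7=2+19=21
$t7=21^16=5
$t3=11-1=10
cmp $t3, 5  (cmp 10,5)
bgt loop: taken
$t7=5^12=9
$t7=9+19=28
$t7=28^16=12
$t3=10-1=9
cmp $t3, 5  (cmp 9,5)
bgt loop: taken
$t7=12^12=0
$t7=0+19=19
$t7=19^16=3
$t3=9-1=8
cmp $t3, 5  (cmp 8,5)
bgt loop: taken
$t7=3^12=15
$t7=15+19=34
$t7=34^16=50
$t3=8-1=7
cmp $t3, 5  (cmp 7,5)
bgt loop: taken
$t7=50^12=62
$t7=62+19=81
$t7=81^16=65
$t3=7-1=6
cmp $t3, 5  (cmp 6,5)
bgt loop: taken
$t7=65^12=77
$t7=77+19=96
$t7=96^16=112
$t3=6-1=5
cmp $t3, 5  (cmp 5,5)
bgt loop: not taken
halt.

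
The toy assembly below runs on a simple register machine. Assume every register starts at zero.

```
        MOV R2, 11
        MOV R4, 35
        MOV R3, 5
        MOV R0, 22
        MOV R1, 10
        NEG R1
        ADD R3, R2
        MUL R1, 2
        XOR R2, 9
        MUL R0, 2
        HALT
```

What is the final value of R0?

R2=11
R4=35
R3=5
R0=22
R1=10
R1=-(10)=-10
R3=5+11=16
R1=(-10)*2=-20
R2=11^9=2
R0=22*2=44
halt.

44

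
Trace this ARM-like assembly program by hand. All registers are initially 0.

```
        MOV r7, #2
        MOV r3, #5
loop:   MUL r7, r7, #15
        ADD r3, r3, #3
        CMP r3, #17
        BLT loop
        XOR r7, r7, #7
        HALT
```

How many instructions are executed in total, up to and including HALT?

20

MOV r7, #2 → r7=2
MOV r3, #5 → r3=5
MUL r7, r7, #15 → r7=2*15=30
ADD r3, r3, #3 → r3=5+3=8
CMP r3, #17  (cmp 8,17)
BLT loop: taken
MUL r7, r7, #15 → r7=30*15=450
ADD r3, r3, #3 → r3=8+3=11
CMP r3, #17  (cmp 11,17)
BLT loop: taken
MUL r7, r7, #15 → r7=450*15=6750
ADD r3, r3, #3 → r3=11+3=14
CMP r3, #17  (cmp 14,17)
BLT loop: taken
MUL r7, r7, #15 → r7=6750*15=101250
ADD r3, r3, #3 → r3=14+3=17
CMP r3, #17  (cmp 17,17)
BLT loop: not taken
XOR r7, r7, #7 → r7=101250^7=101253
halt.
Total executed instructions: 20.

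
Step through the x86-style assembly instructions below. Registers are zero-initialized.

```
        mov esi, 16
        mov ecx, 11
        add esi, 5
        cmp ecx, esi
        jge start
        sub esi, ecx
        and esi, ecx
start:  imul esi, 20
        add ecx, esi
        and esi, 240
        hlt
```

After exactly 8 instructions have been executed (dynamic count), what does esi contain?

esi=16
ecx=11
esi=16+5=21
cmp ecx, esi  (cmp 11,21)
jge start: not taken
esi=21-11=10
esi=10&11=10
esi=10*20=200
After step 8: esi = 200.

200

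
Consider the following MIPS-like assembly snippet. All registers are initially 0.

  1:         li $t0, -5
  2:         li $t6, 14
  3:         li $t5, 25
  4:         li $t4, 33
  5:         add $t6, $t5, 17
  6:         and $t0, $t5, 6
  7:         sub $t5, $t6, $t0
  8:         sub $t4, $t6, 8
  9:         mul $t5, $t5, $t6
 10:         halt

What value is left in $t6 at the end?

li $t0, -5 → $t0=-5
li $t6, 14 → $t6=14
li $t5, 25 → $t5=25
li $t4, 33 → $t4=33
add $t6, $t5, 17 → $t6=25+17=42
and $t0, $t5, 6 → $t0=25&6=0
sub $t5, $t6, $t0 → $t5=42-0=42
sub $t4, $t6, 8 → $t4=42-8=34
mul $t5, $t5, $t6 → $t5=42*42=1764
halt.

42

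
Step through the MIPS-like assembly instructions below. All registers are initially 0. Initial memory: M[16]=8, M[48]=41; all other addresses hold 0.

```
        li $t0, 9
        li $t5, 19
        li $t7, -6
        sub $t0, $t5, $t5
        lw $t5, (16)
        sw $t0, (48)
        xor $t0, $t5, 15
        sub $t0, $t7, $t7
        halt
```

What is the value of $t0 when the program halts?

0

$t0=9
$t5=19
$t7=-6
$t0=19-19=0
$t5=M[16]=8
sw $t0, (48) → M[48]=0
$t0=8^15=7
$t0=(-6)-(-6)=0
halt.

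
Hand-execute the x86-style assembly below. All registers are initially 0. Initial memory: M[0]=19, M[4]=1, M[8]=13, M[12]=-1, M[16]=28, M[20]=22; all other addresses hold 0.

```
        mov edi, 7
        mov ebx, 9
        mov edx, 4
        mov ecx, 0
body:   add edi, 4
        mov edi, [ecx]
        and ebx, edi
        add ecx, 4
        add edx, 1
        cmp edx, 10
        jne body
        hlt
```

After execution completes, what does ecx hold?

24

mov edi, 7 → edi=7
mov ebx, 9 → ebx=9
mov edx, 4 → edx=4
mov ecx, 0 → ecx=0
add edi, 4 → edi=7+4=11
mov edi, [ecx] → edi=M[0]=19
and ebx, edi → ebx=9&19=1
add ecx, 4 → ecx=0+4=4
add edx, 1 → edx=4+1=5
cmp edx, 10  (cmp 5,10)
jne body: taken
add edi, 4 → edi=19+4=23
mov edi, [ecx] → edi=M[4]=1
and ebx, edi → ebx=1&1=1
add ecx, 4 → ecx=4+4=8
add edx, 1 → edx=5+1=6
cmp edx, 10  (cmp 6,10)
jne body: taken
add edi, 4 → edi=1+4=5
mov edi, [ecx] → edi=M[8]=13
and ebx, edi → ebx=1&13=1
add ecx, 4 → ecx=8+4=12
add edx, 1 → edx=6+1=7
cmp edx, 10  (cmp 7,10)
jne body: taken
add edi, 4 → edi=13+4=17
mov edi, [ecx] → edi=M[12]=-1
and ebx, edi → ebx=1&(-1)=1
add ecx, 4 → ecx=12+4=16
add edx, 1 → edx=7+1=8
cmp edx, 10  (cmp 8,10)
jne body: taken
add edi, 4 → edi=(-1)+4=3
mov edi, [ecx] → edi=M[16]=28
and ebx, edi → ebx=1&28=0
add ecx, 4 → ecx=16+4=20
add edx, 1 → edx=8+1=9
cmp edx, 10  (cmp 9,10)
jne body: taken
add edi, 4 → edi=28+4=32
mov edi, [ecx] → edi=M[20]=22
and ebx, edi → ebx=0&22=0
add ecx, 4 → ecx=20+4=24
add edx, 1 → edx=9+1=10
cmp edx, 10  (cmp 10,10)
jne body: not taken
halt.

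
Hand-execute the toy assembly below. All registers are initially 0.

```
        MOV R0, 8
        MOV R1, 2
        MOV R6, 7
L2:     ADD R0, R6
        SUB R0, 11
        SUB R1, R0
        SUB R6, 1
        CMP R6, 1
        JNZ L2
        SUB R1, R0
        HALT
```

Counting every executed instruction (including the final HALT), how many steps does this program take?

41

after MOV R0, 8: R0=8
after MOV R1, 2: R1=2
after MOV R6, 7: R6=7
after ADD R0, R6: R0=8+7=15
after SUB R0, 11: R0=15-11=4
after SUB R1, R0: R1=2-4=-2
after SUB R6, 1: R6=7-1=6
CMP R6, 1  (cmp 6,1)
JNZ L2: taken
after ADD R0, R6: R0=4+6=10
after SUB R0, 11: R0=10-11=-1
after SUB R1, R0: R1=(-2)-(-1)=-1
after SUB R6, 1: R6=6-1=5
CMP R6, 1  (cmp 5,1)
JNZ L2: taken
after ADD R0, R6: R0=(-1)+5=4
after SUB R0, 11: R0=4-11=-7
after SUB R1, R0: R1=(-1)-(-7)=6
after SUB R6, 1: R6=5-1=4
CMP R6, 1  (cmp 4,1)
JNZ L2: taken
after ADD R0, R6: R0=(-7)+4=-3
after SUB R0, 11: R0=(-3)-11=-14
after SUB R1, R0: R1=6-(-14)=20
after SUB R6, 1: R6=4-1=3
CMP R6, 1  (cmp 3,1)
JNZ L2: taken
after ADD R0, R6: R0=(-14)+3=-11
after SUB R0, 11: R0=(-11)-11=-22
after SUB R1, R0: R1=20-(-22)=42
after SUB R6, 1: R6=3-1=2
CMP R6, 1  (cmp 2,1)
JNZ L2: taken
after ADD R0, R6: R0=(-22)+2=-20
after SUB R0, 11: R0=(-20)-11=-31
after SUB R1, R0: R1=42-(-31)=73
after SUB R6, 1: R6=2-1=1
CMP R6, 1  (cmp 1,1)
JNZ L2: not taken
after SUB R1, R0: R1=73-(-31)=104
halt.
Total executed instructions: 41.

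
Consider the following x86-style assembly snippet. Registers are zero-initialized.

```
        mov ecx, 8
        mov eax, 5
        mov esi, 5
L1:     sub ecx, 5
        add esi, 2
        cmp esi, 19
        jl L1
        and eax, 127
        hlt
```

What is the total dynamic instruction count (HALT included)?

ecx=8
eax=5
esi=5
ecx=8-5=3
esi=5+2=7
cmp esi, 19  (cmp 7,19)
jl L1: taken
ecx=3-5=-2
esi=7+2=9
cmp esi, 19  (cmp 9,19)
jl L1: taken
ecx=(-2)-5=-7
esi=9+2=11
cmp esi, 19  (cmp 11,19)
jl L1: taken
ecx=(-7)-5=-12
esi=11+2=13
cmp esi, 19  (cmp 13,19)
jl L1: taken
ecx=(-12)-5=-17
esi=13+2=15
cmp esi, 19  (cmp 15,19)
jl L1: taken
ecx=(-17)-5=-22
esi=15+2=17
cmp esi, 19  (cmp 17,19)
jl L1: taken
ecx=(-22)-5=-27
esi=17+2=19
cmp esi, 19  (cmp 19,19)
jl L1: not taken
eax=5&127=5
halt.
Total executed instructions: 33.

33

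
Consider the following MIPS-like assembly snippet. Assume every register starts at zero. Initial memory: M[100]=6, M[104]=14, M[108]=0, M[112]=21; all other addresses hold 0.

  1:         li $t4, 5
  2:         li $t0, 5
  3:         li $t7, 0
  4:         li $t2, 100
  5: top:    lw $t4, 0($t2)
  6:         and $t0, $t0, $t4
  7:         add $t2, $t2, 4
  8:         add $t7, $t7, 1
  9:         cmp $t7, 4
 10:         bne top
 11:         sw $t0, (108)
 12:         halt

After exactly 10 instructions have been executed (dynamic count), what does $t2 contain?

104

$t4=5
$t0=5
$t7=0
$t2=100
$t4=M[100]=6
$t0=5&6=4
$t2=100+4=104
$t7=0+1=1
cmp $t7, 4  (cmp 1,4)
bne top: taken
After step 10: $t2 = 104.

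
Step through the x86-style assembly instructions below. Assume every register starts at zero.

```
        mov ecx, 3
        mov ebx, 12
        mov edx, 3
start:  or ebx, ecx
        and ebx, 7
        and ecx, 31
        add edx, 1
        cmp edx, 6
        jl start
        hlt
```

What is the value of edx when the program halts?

after mov ecx, 3: ecx=3
after mov ebx, 12: ebx=12
after mov edx, 3: edx=3
after or ebx, ecx: ebx=12|3=15
after and ebx, 7: ebx=15&7=7
after and ecx, 31: ecx=3&31=3
after add edx, 1: edx=3+1=4
cmp edx, 6  (cmp 4,6)
jl start: taken
after or ebx, ecx: ebx=7|3=7
after and ebx, 7: ebx=7&7=7
after and ecx, 31: ecx=3&31=3
after add edx, 1: edx=4+1=5
cmp edx, 6  (cmp 5,6)
jl start: taken
after or ebx, ecx: ebx=7|3=7
after and ebx, 7: ebx=7&7=7
after and ecx, 31: ecx=3&31=3
after add edx, 1: edx=5+1=6
cmp edx, 6  (cmp 6,6)
jl start: not taken
halt.

6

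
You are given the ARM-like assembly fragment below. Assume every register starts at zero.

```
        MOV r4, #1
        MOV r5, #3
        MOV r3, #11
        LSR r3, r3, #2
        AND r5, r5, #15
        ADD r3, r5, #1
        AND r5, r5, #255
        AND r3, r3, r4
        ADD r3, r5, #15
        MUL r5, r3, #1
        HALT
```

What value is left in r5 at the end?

after MOV r4, #1: r4=1
after MOV r5, #3: r5=3
after MOV r3, #11: r3=11
after LSR r3, r3, #2: r3=11>>2=2
after AND r5, r5, #15: r5=3&15=3
after ADD r3, r5, #1: r3=3+1=4
after AND r5, r5, #255: r5=3&255=3
after AND r3, r3, r4: r3=4&1=0
after ADD r3, r5, #15: r3=3+15=18
after MUL r5, r3, #1: r5=18*1=18
halt.

18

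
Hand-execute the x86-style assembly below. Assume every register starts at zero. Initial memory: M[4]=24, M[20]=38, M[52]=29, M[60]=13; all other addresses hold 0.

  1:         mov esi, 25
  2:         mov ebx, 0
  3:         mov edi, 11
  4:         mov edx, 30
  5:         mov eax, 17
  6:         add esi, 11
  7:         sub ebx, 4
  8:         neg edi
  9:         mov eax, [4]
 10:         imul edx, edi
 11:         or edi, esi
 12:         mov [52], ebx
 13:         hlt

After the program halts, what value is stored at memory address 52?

after mov esi, 25: esi=25
after mov ebx, 0: ebx=0
after mov edi, 11: edi=11
after mov edx, 30: edx=30
after mov eax, 17: eax=17
after add esi, 11: esi=25+11=36
after sub ebx, 4: ebx=0-4=-4
after neg edi: edi=-(11)=-11
after mov eax, [4]: eax=M[4]=24
after imul edx, edi: edx=30*(-11)=-330
after or edi, esi: edi=(-11)|36=-11
mov [52], ebx → M[52]=-4
halt.

-4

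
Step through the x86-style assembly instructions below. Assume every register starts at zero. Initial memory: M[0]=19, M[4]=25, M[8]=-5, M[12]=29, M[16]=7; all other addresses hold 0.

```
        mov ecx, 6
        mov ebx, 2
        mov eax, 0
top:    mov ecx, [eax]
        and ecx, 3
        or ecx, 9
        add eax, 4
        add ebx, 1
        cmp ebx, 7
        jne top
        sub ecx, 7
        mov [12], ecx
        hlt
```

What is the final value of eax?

mov ecx, 6 → ecx=6
mov ebx, 2 → ebx=2
mov eax, 0 → eax=0
mov ecx, [eax] → ecx=M[0]=19
and ecx, 3 → ecx=19&3=3
or ecx, 9 → ecx=3|9=11
add eax, 4 → eax=0+4=4
add ebx, 1 → ebx=2+1=3
cmp ebx, 7  (cmp 3,7)
jne top: taken
mov ecx, [eax] → ecx=M[4]=25
and ecx, 3 → ecx=25&3=1
or ecx, 9 → ecx=1|9=9
add eax, 4 → eax=4+4=8
add ebx, 1 → ebx=3+1=4
cmp ebx, 7  (cmp 4,7)
jne top: taken
mov ecx, [eax] → ecx=M[8]=-5
and ecx, 3 → ecx=(-5)&3=3
or ecx, 9 → ecx=3|9=11
add eax, 4 → eax=8+4=12
add ebx, 1 → ebx=4+1=5
cmp ebx, 7  (cmp 5,7)
jne top: taken
mov ecx, [eax] → ecx=M[12]=29
and ecx, 3 → ecx=29&3=1
or ecx, 9 → ecx=1|9=9
add eax, 4 → eax=12+4=16
add ebx, 1 → ebx=5+1=6
cmp ebx, 7  (cmp 6,7)
jne top: taken
mov ecx, [eax] → ecx=M[16]=7
and ecx, 3 → ecx=7&3=3
or ecx, 9 → ecx=3|9=11
add eax, 4 → eax=16+4=20
add ebx, 1 → ebx=6+1=7
cmp ebx, 7  (cmp 7,7)
jne top: not taken
sub ecx, 7 → ecx=11-7=4
mov [12], ecx → M[12]=4
halt.

20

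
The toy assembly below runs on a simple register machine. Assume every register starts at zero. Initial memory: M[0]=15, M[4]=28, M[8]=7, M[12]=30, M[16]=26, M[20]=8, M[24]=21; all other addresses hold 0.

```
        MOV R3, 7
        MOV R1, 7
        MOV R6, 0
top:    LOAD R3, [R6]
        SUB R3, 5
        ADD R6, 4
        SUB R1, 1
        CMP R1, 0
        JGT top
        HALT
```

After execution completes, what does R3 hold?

MOV R3, 7 → R3=7
MOV R1, 7 → R1=7
MOV R6, 0 → R6=0
LOAD R3, [R6] → R3=M[0]=15
SUB R3, 5 → R3=15-5=10
ADD R6, 4 → R6=0+4=4
SUB R1, 1 → R1=7-1=6
CMP R1, 0  (cmp 6,0)
JGT top: taken
LOAD R3, [R6] → R3=M[4]=28
SUB R3, 5 → R3=28-5=23
ADD R6, 4 → R6=4+4=8
SUB R1, 1 → R1=6-1=5
CMP R1, 0  (cmp 5,0)
JGT top: taken
LOAD R3, [R6] → R3=M[8]=7
SUB R3, 5 → R3=7-5=2
ADD R6, 4 → R6=8+4=12
SUB R1, 1 → R1=5-1=4
CMP R1, 0  (cmp 4,0)
JGT top: taken
LOAD R3, [R6] → R3=M[12]=30
SUB R3, 5 → R3=30-5=25
ADD R6, 4 → R6=12+4=16
SUB R1, 1 → R1=4-1=3
CMP R1, 0  (cmp 3,0)
JGT top: taken
LOAD R3, [R6] → R3=M[16]=26
SUB R3, 5 → R3=26-5=21
ADD R6, 4 → R6=16+4=20
SUB R1, 1 → R1=3-1=2
CMP R1, 0  (cmp 2,0)
JGT top: taken
LOAD R3, [R6] → R3=M[20]=8
SUB R3, 5 → R3=8-5=3
ADD R6, 4 → R6=20+4=24
SUB R1, 1 → R1=2-1=1
CMP R1, 0  (cmp 1,0)
JGT top: taken
LOAD R3, [R6] → R3=M[24]=21
SUB R3, 5 → R3=21-5=16
ADD R6, 4 → R6=24+4=28
SUB R1, 1 → R1=1-1=0
CMP R1, 0  (cmp 0,0)
JGT top: not taken
halt.

16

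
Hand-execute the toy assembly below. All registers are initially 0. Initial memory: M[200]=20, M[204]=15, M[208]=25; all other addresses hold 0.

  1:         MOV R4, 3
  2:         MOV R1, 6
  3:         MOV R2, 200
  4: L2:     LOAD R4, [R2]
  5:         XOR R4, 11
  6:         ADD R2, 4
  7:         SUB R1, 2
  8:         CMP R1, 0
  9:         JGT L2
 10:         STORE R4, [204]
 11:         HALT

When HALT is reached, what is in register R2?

R4=3
R1=6
R2=200
R4=M[200]=20
R4=20^11=31
R2=200+4=204
R1=6-2=4
CMP R1, 0  (cmp 4,0)
JGT L2: taken
R4=M[204]=15
R4=15^11=4
R2=204+4=208
R1=4-2=2
CMP R1, 0  (cmp 2,0)
JGT L2: taken
R4=M[208]=25
R4=25^11=18
R2=208+4=212
R1=2-2=0
CMP R1, 0  (cmp 0,0)
JGT L2: not taken
STORE R4, [204] → M[204]=18
halt.

212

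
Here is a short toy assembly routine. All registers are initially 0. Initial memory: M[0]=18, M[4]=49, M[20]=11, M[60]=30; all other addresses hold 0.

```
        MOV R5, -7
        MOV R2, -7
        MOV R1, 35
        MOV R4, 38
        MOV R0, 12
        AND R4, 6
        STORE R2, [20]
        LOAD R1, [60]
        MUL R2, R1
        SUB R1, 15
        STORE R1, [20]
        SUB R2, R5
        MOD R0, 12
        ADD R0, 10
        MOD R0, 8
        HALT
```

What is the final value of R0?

2

MOV R5, -7 → R5=-7
MOV R2, -7 → R2=-7
MOV R1, 35 → R1=35
MOV R4, 38 → R4=38
MOV R0, 12 → R0=12
AND R4, 6 → R4=38&6=6
STORE R2, [20] → M[20]=-7
LOAD R1, [60] → R1=M[60]=30
MUL R2, R1 → R2=(-7)*30=-210
SUB R1, 15 → R1=30-15=15
STORE R1, [20] → M[20]=15
SUB R2, R5 → R2=(-210)-(-7)=-203
MOD R0, 12 → R0=12%12=0
ADD R0, 10 → R0=0+10=10
MOD R0, 8 → R0=10%8=2
halt.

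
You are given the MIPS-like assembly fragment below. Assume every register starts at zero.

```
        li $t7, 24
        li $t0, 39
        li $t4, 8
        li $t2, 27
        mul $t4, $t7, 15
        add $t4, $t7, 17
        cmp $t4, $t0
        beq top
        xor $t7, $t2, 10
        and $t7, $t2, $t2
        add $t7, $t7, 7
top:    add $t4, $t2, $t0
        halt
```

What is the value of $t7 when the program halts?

34

$t7=24
$t0=39
$t4=8
$t2=27
$t4=24*15=360
$t4=24+17=41
cmp $t4, $t0  (cmp 41,39)
beq top: not taken
$t7=27^10=17
$t7=27&27=27
$t7=27+7=34
$t4=27+39=66
halt.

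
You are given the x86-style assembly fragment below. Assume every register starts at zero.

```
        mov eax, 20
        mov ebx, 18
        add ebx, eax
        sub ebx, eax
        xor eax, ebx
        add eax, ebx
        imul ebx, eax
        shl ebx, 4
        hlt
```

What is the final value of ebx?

after mov eax, 20: eax=20
after mov ebx, 18: ebx=18
after add ebx, eax: ebx=18+20=38
after sub ebx, eax: ebx=38-20=18
after xor eax, ebx: eax=20^18=6
after add eax, ebx: eax=6+18=24
after imul ebx, eax: ebx=18*24=432
after shl ebx, 4: ebx=432<<4=6912
halt.

6912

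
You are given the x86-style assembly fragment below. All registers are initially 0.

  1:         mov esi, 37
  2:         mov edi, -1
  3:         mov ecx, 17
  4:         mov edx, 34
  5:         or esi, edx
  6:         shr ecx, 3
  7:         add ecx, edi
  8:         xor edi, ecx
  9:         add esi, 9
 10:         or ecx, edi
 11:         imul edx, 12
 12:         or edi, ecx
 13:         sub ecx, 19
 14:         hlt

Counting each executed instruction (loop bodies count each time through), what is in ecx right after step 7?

1

esi=37
edi=-1
ecx=17
edx=34
esi=37|34=39
ecx=17>>3=2
ecx=2+(-1)=1
After step 7: ecx = 1.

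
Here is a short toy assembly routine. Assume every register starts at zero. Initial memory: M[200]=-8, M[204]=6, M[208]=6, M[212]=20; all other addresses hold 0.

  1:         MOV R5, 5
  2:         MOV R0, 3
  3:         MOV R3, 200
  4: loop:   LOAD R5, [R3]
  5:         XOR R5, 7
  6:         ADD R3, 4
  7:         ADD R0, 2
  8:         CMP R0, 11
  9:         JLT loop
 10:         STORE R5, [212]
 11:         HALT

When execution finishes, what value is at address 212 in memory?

19

after MOV R5, 5: R5=5
after MOV R0, 3: R0=3
after MOV R3, 200: R3=200
after LOAD R5, [R3]: R5=M[200]=-8
after XOR R5, 7: R5=(-8)^7=-1
after ADD R3, 4: R3=200+4=204
after ADD R0, 2: R0=3+2=5
CMP R0, 11  (cmp 5,11)
JLT loop: taken
after LOAD R5, [R3]: R5=M[204]=6
after XOR R5, 7: R5=6^7=1
after ADD R3, 4: R3=204+4=208
after ADD R0, 2: R0=5+2=7
CMP R0, 11  (cmp 7,11)
JLT loop: taken
after LOAD R5, [R3]: R5=M[208]=6
after XOR R5, 7: R5=6^7=1
after ADD R3, 4: R3=208+4=212
after ADD R0, 2: R0=7+2=9
CMP R0, 11  (cmp 9,11)
JLT loop: taken
after LOAD R5, [R3]: R5=M[212]=20
after XOR R5, 7: R5=20^7=19
after ADD R3, 4: R3=212+4=216
after ADD R0, 2: R0=9+2=11
CMP R0, 11  (cmp 11,11)
JLT loop: not taken
STORE R5, [212] → M[212]=19
halt.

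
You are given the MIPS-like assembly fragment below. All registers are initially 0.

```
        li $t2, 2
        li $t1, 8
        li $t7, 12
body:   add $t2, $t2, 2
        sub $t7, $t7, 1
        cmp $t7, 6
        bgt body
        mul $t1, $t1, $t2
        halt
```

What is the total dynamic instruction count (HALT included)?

li $t2, 2 → $t2=2
li $t1, 8 → $t1=8
li $t7, 12 → $t7=12
add $t2, $t2, 2 → $t2=2+2=4
sub $t7, $t7, 1 → $t7=12-1=11
cmp $t7, 6  (cmp 11,6)
bgt body: taken
add $t2, $t2, 2 → $t2=4+2=6
sub $t7, $t7, 1 → $t7=11-1=10
cmp $t7, 6  (cmp 10,6)
bgt body: taken
add $t2, $t2, 2 → $t2=6+2=8
sub $t7, $t7, 1 → $t7=10-1=9
cmp $t7, 6  (cmp 9,6)
bgt body: taken
add $t2, $t2, 2 → $t2=8+2=10
sub $t7, $t7, 1 → $t7=9-1=8
cmp $t7, 6  (cmp 8,6)
bgt body: taken
add $t2, $t2, 2 → $t2=10+2=12
sub $t7, $t7, 1 → $t7=8-1=7
cmp $t7, 6  (cmp 7,6)
bgt body: taken
add $t2, $t2, 2 → $t2=12+2=14
sub $t7, $t7, 1 → $t7=7-1=6
cmp $t7, 6  (cmp 6,6)
bgt body: not taken
mul $t1, $t1, $t2 → $t1=8*14=112
halt.
Total executed instructions: 29.

29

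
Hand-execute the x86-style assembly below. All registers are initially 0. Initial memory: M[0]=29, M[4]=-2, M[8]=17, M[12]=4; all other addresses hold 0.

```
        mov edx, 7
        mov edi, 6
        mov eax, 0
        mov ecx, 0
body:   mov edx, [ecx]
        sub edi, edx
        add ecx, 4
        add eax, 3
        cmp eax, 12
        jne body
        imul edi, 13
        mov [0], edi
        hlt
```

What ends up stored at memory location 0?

-546

mov edx, 7 → edx=7
mov edi, 6 → edi=6
mov eax, 0 → eax=0
mov ecx, 0 → ecx=0
mov edx, [ecx] → edx=M[0]=29
sub edi, edx → edi=6-29=-23
add ecx, 4 → ecx=0+4=4
add eax, 3 → eax=0+3=3
cmp eax, 12  (cmp 3,12)
jne body: taken
mov edx, [ecx] → edx=M[4]=-2
sub edi, edx → edi=(-23)-(-2)=-21
add ecx, 4 → ecx=4+4=8
add eax, 3 → eax=3+3=6
cmp eax, 12  (cmp 6,12)
jne body: taken
mov edx, [ecx] → edx=M[8]=17
sub edi, edx → edi=(-21)-17=-38
add ecx, 4 → ecx=8+4=12
add eax, 3 → eax=6+3=9
cmp eax, 12  (cmp 9,12)
jne body: taken
mov edx, [ecx] → edx=M[12]=4
sub edi, edx → edi=(-38)-4=-42
add ecx, 4 → ecx=12+4=16
add eax, 3 → eax=9+3=12
cmp eax, 12  (cmp 12,12)
jne body: not taken
imul edi, 13 → edi=(-42)*13=-546
mov [0], edi → M[0]=-546
halt.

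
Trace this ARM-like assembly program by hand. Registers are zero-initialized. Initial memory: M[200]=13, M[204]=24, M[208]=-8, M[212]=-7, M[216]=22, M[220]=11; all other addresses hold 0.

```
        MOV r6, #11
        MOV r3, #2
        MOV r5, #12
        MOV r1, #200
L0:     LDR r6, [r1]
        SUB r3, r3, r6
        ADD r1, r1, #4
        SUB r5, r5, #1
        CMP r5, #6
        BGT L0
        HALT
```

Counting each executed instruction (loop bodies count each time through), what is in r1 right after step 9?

204

after MOV r6, #11: r6=11
after MOV r3, #2: r3=2
after MOV r5, #12: r5=12
after MOV r1, #200: r1=200
after LDR r6, [r1]: r6=M[200]=13
after SUB r3, r3, r6: r3=2-13=-11
after ADD r1, r1, #4: r1=200+4=204
after SUB r5, r5, #1: r5=12-1=11
CMP r5, #6  (cmp 11,6)
After step 9: r1 = 204.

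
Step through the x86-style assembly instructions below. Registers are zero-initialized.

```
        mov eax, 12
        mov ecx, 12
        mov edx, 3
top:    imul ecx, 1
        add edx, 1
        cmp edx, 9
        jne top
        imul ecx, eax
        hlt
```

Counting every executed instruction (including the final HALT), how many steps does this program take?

29

mov eax, 12 → eax=12
mov ecx, 12 → ecx=12
mov edx, 3 → edx=3
imul ecx, 1 → ecx=12*1=12
add edx, 1 → edx=3+1=4
cmp edx, 9  (cmp 4,9)
jne top: taken
imul ecx, 1 → ecx=12*1=12
add edx, 1 → edx=4+1=5
cmp edx, 9  (cmp 5,9)
jne top: taken
imul ecx, 1 → ecx=12*1=12
add edx, 1 → edx=5+1=6
cmp edx, 9  (cmp 6,9)
jne top: taken
imul ecx, 1 → ecx=12*1=12
add edx, 1 → edx=6+1=7
cmp edx, 9  (cmp 7,9)
jne top: taken
imul ecx, 1 → ecx=12*1=12
add edx, 1 → edx=7+1=8
cmp edx, 9  (cmp 8,9)
jne top: taken
imul ecx, 1 → ecx=12*1=12
add edx, 1 → edx=8+1=9
cmp edx, 9  (cmp 9,9)
jne top: not taken
imul ecx, eax → ecx=12*12=144
halt.
Total executed instructions: 29.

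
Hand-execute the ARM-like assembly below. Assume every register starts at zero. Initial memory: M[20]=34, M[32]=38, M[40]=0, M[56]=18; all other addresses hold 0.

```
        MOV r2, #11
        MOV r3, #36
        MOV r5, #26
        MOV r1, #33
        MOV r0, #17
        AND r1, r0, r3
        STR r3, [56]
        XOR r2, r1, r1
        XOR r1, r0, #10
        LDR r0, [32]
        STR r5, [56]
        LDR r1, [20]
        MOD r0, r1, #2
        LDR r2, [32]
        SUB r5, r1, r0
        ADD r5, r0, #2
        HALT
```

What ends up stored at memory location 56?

26

after MOV r2, #11: r2=11
after MOV r3, #36: r3=36
after MOV r5, #26: r5=26
after MOV r1, #33: r1=33
after MOV r0, #17: r0=17
after AND r1, r0, r3: r1=17&36=0
STR r3, [56] → M[56]=36
after XOR r2, r1, r1: r2=0^0=0
after XOR r1, r0, #10: r1=17^10=27
after LDR r0, [32]: r0=M[32]=38
STR r5, [56] → M[56]=26
after LDR r1, [20]: r1=M[20]=34
after MOD r0, r1, #2: r0=34%2=0
after LDR r2, [32]: r2=M[32]=38
after SUB r5, r1, r0: r5=34-0=34
after ADD r5, r0, #2: r5=0+2=2
halt.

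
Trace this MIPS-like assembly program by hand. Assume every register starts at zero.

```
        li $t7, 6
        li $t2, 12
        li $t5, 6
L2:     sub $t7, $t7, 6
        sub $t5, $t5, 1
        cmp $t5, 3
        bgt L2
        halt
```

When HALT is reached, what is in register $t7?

-12

$t7=6
$t2=12
$t5=6
$t7=6-6=0
$t5=6-1=5
cmp $t5, 3  (cmp 5,3)
bgt L2: taken
$t7=0-6=-6
$t5=5-1=4
cmp $t5, 3  (cmp 4,3)
bgt L2: taken
$t7=(-6)-6=-12
$t5=4-1=3
cmp $t5, 3  (cmp 3,3)
bgt L2: not taken
halt.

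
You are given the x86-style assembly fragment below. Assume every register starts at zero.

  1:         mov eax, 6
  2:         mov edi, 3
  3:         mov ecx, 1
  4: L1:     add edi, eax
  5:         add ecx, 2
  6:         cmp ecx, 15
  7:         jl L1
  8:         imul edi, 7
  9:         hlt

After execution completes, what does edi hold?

after mov eax, 6: eax=6
after mov edi, 3: edi=3
after mov ecx, 1: ecx=1
after add edi, eax: edi=3+6=9
after add ecx, 2: ecx=1+2=3
cmp ecx, 15  (cmp 3,15)
jl L1: taken
after add edi, eax: edi=9+6=15
after add ecx, 2: ecx=3+2=5
cmp ecx, 15  (cmp 5,15)
jl L1: taken
after add edi, eax: edi=15+6=21
after add ecx, 2: ecx=5+2=7
cmp ecx, 15  (cmp 7,15)
jl L1: taken
after add edi, eax: edi=21+6=27
after add ecx, 2: ecx=7+2=9
cmp ecx, 15  (cmp 9,15)
jl L1: taken
after add edi, eax: edi=27+6=33
after add ecx, 2: ecx=9+2=11
cmp ecx, 15  (cmp 11,15)
jl L1: taken
after add edi, eax: edi=33+6=39
after add ecx, 2: ecx=11+2=13
cmp ecx, 15  (cmp 13,15)
jl L1: taken
after add edi, eax: edi=39+6=45
after add ecx, 2: ecx=13+2=15
cmp ecx, 15  (cmp 15,15)
jl L1: not taken
after imul edi, 7: edi=45*7=315
halt.

315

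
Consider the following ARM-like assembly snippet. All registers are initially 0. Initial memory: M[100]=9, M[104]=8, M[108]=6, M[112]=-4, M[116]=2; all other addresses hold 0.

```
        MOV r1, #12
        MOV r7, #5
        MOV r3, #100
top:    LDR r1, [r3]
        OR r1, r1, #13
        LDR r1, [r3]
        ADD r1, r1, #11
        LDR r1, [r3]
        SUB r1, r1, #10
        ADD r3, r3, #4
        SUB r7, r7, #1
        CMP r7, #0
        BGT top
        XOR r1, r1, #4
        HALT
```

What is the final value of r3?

120

after MOV r1, #12: r1=12
after MOV r7, #5: r7=5
after MOV r3, #100: r3=100
after LDR r1, [r3]: r1=M[100]=9
after OR r1, r1, #13: r1=9|13=13
after LDR r1, [r3]: r1=M[100]=9
after ADD r1, r1, #11: r1=9+11=20
after LDR r1, [r3]: r1=M[100]=9
after SUB r1, r1, #10: r1=9-10=-1
after ADD r3, r3, #4: r3=100+4=104
after SUB r7, r7, #1: r7=5-1=4
CMP r7, #0  (cmp 4,0)
BGT top: taken
after LDR r1, [r3]: r1=M[104]=8
after OR r1, r1, #13: r1=8|13=13
after LDR r1, [r3]: r1=M[104]=8
after ADD r1, r1, #11: r1=8+11=19
after LDR r1, [r3]: r1=M[104]=8
after SUB r1, r1, #10: r1=8-10=-2
after ADD r3, r3, #4: r3=104+4=108
after SUB r7, r7, #1: r7=4-1=3
CMP r7, #0  (cmp 3,0)
BGT top: taken
after LDR r1, [r3]: r1=M[108]=6
after OR r1, r1, #13: r1=6|13=15
after LDR r1, [r3]: r1=M[108]=6
after ADD r1, r1, #11: r1=6+11=17
after LDR r1, [r3]: r1=M[108]=6
after SUB r1, r1, #10: r1=6-10=-4
after ADD r3, r3, #4: r3=108+4=112
after SUB r7, r7, #1: r7=3-1=2
CMP r7, #0  (cmp 2,0)
BGT top: taken
after LDR r1, [r3]: r1=M[112]=-4
after OR r1, r1, #13: r1=(-4)|13=-3
after LDR r1, [r3]: r1=M[112]=-4
after ADD r1, r1, #11: r1=(-4)+11=7
after LDR r1, [r3]: r1=M[112]=-4
after SUB r1, r1, #10: r1=(-4)-10=-14
after ADD r3, r3, #4: r3=112+4=116
after SUB r7, r7, #1: r7=2-1=1
CMP r7, #0  (cmp 1,0)
BGT top: taken
after LDR r1, [r3]: r1=M[116]=2
after OR r1, r1, #13: r1=2|13=15
after LDR r1, [r3]: r1=M[116]=2
after ADD r1, r1, #11: r1=2+11=13
after LDR r1, [r3]: r1=M[116]=2
after SUB r1, r1, #10: r1=2-10=-8
after ADD r3, r3, #4: r3=116+4=120
after SUB r7, r7, #1: r7=1-1=0
CMP r7, #0  (cmp 0,0)
BGT top: not taken
after XOR r1, r1, #4: r1=(-8)^4=-4
halt.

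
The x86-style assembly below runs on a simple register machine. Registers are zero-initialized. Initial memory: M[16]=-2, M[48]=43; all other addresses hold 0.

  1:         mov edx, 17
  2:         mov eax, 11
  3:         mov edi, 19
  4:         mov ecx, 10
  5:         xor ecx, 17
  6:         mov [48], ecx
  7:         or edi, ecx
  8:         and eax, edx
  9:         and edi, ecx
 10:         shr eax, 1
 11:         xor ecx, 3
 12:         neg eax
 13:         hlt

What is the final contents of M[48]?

after mov edx, 17: edx=17
after mov eax, 11: eax=11
after mov edi, 19: edi=19
after mov ecx, 10: ecx=10
after xor ecx, 17: ecx=10^17=27
mov [48], ecx → M[48]=27
after or edi, ecx: edi=19|27=27
after and eax, edx: eax=11&17=1
after and edi, ecx: edi=27&27=27
after shr eax, 1: eax=1>>1=0
after xor ecx, 3: ecx=27^3=24
after neg eax: eax=-(0)=0
halt.

27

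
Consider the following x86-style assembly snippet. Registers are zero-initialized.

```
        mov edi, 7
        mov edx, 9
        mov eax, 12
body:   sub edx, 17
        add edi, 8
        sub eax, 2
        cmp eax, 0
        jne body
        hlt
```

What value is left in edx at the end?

edi=7
edx=9
eax=12
edx=9-17=-8
edi=7+8=15
eax=12-2=10
cmp eax, 0  (cmp 10,0)
jne body: taken
edx=(-8)-17=-25
edi=15+8=23
eax=10-2=8
cmp eax, 0  (cmp 8,0)
jne body: taken
edx=(-25)-17=-42
edi=23+8=31
eax=8-2=6
cmp eax, 0  (cmp 6,0)
jne body: taken
edx=(-42)-17=-59
edi=31+8=39
eax=6-2=4
cmp eax, 0  (cmp 4,0)
jne body: taken
edx=(-59)-17=-76
edi=39+8=47
eax=4-2=2
cmp eax, 0  (cmp 2,0)
jne body: taken
edx=(-76)-17=-93
edi=47+8=55
eax=2-2=0
cmp eax, 0  (cmp 0,0)
jne body: not taken
halt.

-93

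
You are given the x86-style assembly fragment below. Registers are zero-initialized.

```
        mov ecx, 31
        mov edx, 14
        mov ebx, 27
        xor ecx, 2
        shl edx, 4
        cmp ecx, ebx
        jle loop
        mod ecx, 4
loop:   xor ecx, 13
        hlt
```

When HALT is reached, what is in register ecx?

ecx=31
edx=14
ebx=27
ecx=31^2=29
edx=14<<4=224
cmp ecx, ebx  (cmp 29,27)
jle loop: not taken
ecx=29%4=1
ecx=1^13=12
halt.

12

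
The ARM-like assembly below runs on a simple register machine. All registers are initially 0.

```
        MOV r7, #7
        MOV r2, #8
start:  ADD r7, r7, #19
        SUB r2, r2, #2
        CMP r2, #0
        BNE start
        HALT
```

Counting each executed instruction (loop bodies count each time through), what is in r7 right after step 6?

26

r7=7
r2=8
r7=7+19=26
r2=8-2=6
CMP r2, #0  (cmp 6,0)
BNE start: taken
After step 6: r7 = 26.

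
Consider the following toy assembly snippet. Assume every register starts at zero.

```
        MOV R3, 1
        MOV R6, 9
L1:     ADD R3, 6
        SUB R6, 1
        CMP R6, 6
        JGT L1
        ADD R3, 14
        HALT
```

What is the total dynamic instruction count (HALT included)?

after MOV R3, 1: R3=1
after MOV R6, 9: R6=9
after ADD R3, 6: R3=1+6=7
after SUB R6, 1: R6=9-1=8
CMP R6, 6  (cmp 8,6)
JGT L1: taken
after ADD R3, 6: R3=7+6=13
after SUB R6, 1: R6=8-1=7
CMP R6, 6  (cmp 7,6)
JGT L1: taken
after ADD R3, 6: R3=13+6=19
after SUB R6, 1: R6=7-1=6
CMP R6, 6  (cmp 6,6)
JGT L1: not taken
after ADD R3, 14: R3=19+14=33
halt.
Total executed instructions: 16.

16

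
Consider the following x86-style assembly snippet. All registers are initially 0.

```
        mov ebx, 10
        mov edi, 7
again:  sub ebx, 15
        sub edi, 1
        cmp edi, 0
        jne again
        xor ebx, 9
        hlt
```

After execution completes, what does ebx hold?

after mov ebx, 10: ebx=10
after mov edi, 7: edi=7
after sub ebx, 15: ebx=10-15=-5
after sub edi, 1: edi=7-1=6
cmp edi, 0  (cmp 6,0)
jne again: taken
after sub ebx, 15: ebx=(-5)-15=-20
after sub edi, 1: edi=6-1=5
cmp edi, 0  (cmp 5,0)
jne again: taken
after sub ebx, 15: ebx=(-20)-15=-35
after sub edi, 1: edi=5-1=4
cmp edi, 0  (cmp 4,0)
jne again: taken
after sub ebx, 15: ebx=(-35)-15=-50
after sub edi, 1: edi=4-1=3
cmp edi, 0  (cmp 3,0)
jne again: taken
after sub ebx, 15: ebx=(-50)-15=-65
after sub edi, 1: edi=3-1=2
cmp edi, 0  (cmp 2,0)
jne again: taken
after sub ebx, 15: ebx=(-65)-15=-80
after sub edi, 1: edi=2-1=1
cmp edi, 0  (cmp 1,0)
jne again: taken
after sub ebx, 15: ebx=(-80)-15=-95
after sub edi, 1: edi=1-1=0
cmp edi, 0  (cmp 0,0)
jne again: not taken
after xor ebx, 9: ebx=(-95)^9=-88
halt.

-88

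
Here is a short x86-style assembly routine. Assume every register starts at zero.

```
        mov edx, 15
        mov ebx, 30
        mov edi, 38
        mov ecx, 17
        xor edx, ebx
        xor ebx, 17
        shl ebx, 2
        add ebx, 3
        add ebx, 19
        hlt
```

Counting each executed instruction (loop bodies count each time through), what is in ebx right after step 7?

60

after mov edx, 15: edx=15
after mov ebx, 30: ebx=30
after mov edi, 38: edi=38
after mov ecx, 17: ecx=17
after xor edx, ebx: edx=15^30=17
after xor ebx, 17: ebx=30^17=15
after shl ebx, 2: ebx=15<<2=60
After step 7: ebx = 60.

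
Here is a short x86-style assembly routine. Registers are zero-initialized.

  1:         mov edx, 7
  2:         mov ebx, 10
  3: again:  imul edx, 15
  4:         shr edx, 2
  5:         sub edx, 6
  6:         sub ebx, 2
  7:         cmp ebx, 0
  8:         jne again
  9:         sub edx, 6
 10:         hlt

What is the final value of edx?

after mov edx, 7: edx=7
after mov ebx, 10: ebx=10
after imul edx, 15: edx=7*15=105
after shr edx, 2: edx=105>>2=26
after sub edx, 6: edx=26-6=20
after sub ebx, 2: ebx=10-2=8
cmp ebx, 0  (cmp 8,0)
jne again: taken
after imul edx, 15: edx=20*15=300
after shr edx, 2: edx=300>>2=75
after sub edx, 6: edx=75-6=69
after sub ebx, 2: ebx=8-2=6
cmp ebx, 0  (cmp 6,0)
jne again: taken
after imul edx, 15: edx=69*15=1035
after shr edx, 2: edx=1035>>2=258
after sub edx, 6: edx=258-6=252
after sub ebx, 2: ebx=6-2=4
cmp ebx, 0  (cmp 4,0)
jne again: taken
after imul edx, 15: edx=252*15=3780
after shr edx, 2: edx=3780>>2=945
after sub edx, 6: edx=945-6=939
after sub ebx, 2: ebx=4-2=2
cmp ebx, 0  (cmp 2,0)
jne again: taken
after imul edx, 15: edx=939*15=14085
after shr edx, 2: edx=14085>>2=3521
after sub edx, 6: edx=3521-6=3515
after sub ebx, 2: ebx=2-2=0
cmp ebx, 0  (cmp 0,0)
jne again: not taken
after sub edx, 6: edx=3515-6=3509
halt.

3509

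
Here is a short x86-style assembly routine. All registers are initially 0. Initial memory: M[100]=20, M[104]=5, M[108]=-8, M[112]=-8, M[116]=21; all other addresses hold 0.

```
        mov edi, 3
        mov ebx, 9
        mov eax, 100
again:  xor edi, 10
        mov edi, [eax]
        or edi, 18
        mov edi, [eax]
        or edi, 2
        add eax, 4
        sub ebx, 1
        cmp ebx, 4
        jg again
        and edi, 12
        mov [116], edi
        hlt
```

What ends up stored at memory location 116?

4

mov edi, 3 → edi=3
mov ebx, 9 → ebx=9
mov eax, 100 → eax=100
xor edi, 10 → edi=3^10=9
mov edi, [eax] → edi=M[100]=20
or edi, 18 → edi=20|18=22
mov edi, [eax] → edi=M[100]=20
or edi, 2 → edi=20|2=22
add eax, 4 → eax=100+4=104
sub ebx, 1 → ebx=9-1=8
cmp ebx, 4  (cmp 8,4)
jg again: taken
xor edi, 10 → edi=22^10=28
mov edi, [eax] → edi=M[104]=5
or edi, 18 → edi=5|18=23
mov edi, [eax] → edi=M[104]=5
or edi, 2 → edi=5|2=7
add eax, 4 → eax=104+4=108
sub ebx, 1 → ebx=8-1=7
cmp ebx, 4  (cmp 7,4)
jg again: taken
xor edi, 10 → edi=7^10=13
mov edi, [eax] → edi=M[108]=-8
or edi, 18 → edi=(-8)|18=-6
mov edi, [eax] → edi=M[108]=-8
or edi, 2 → edi=(-8)|2=-6
add eax, 4 → eax=108+4=112
sub ebx, 1 → ebx=7-1=6
cmp ebx, 4  (cmp 6,4)
jg again: taken
xor edi, 10 → edi=(-6)^10=-16
mov edi, [eax] → edi=M[112]=-8
or edi, 18 → edi=(-8)|18=-6
mov edi, [eax] → edi=M[112]=-8
or edi, 2 → edi=(-8)|2=-6
add eax, 4 → eax=112+4=116
sub ebx, 1 → ebx=6-1=5
cmp ebx, 4  (cmp 5,4)
jg again: taken
xor edi, 10 → edi=(-6)^10=-16
mov edi, [eax] → edi=M[116]=21
or edi, 18 → edi=21|18=23
mov edi, [eax] → edi=M[116]=21
or edi, 2 → edi=21|2=23
add eax, 4 → eax=116+4=120
sub ebx, 1 → ebx=5-1=4
cmp ebx, 4  (cmp 4,4)
jg again: not taken
and edi, 12 → edi=23&12=4
mov [116], edi → M[116]=4
halt.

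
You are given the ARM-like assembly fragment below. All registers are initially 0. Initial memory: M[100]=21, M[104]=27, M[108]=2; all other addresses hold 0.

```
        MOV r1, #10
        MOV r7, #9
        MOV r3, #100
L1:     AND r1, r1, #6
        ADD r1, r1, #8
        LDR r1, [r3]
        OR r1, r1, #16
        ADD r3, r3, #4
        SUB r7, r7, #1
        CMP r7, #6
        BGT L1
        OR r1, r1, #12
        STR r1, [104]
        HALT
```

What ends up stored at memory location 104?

r1=10
r7=9
r3=100
r1=10&6=2
r1=2+8=10
r1=M[100]=21
r1=21|16=21
r3=100+4=104
r7=9-1=8
CMP r7, #6  (cmp 8,6)
BGT L1: taken
r1=21&6=4
r1=4+8=12
r1=M[104]=27
r1=27|16=27
r3=104+4=108
r7=8-1=7
CMP r7, #6  (cmp 7,6)
BGT L1: taken
r1=27&6=2
r1=2+8=10
r1=M[108]=2
r1=2|16=18
r3=108+4=112
r7=7-1=6
CMP r7, #6  (cmp 6,6)
BGT L1: not taken
r1=18|12=30
STR r1, [104] → M[104]=30
halt.

30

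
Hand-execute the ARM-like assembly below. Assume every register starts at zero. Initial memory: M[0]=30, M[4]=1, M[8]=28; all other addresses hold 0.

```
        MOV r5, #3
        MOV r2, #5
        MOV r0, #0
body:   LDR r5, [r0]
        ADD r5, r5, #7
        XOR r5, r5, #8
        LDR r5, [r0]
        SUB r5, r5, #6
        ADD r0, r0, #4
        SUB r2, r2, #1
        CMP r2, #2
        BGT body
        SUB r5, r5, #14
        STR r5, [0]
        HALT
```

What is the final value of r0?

r5=3
r2=5
r0=0
r5=M[0]=30
r5=30+7=37
r5=37^8=45
r5=M[0]=30
r5=30-6=24
r0=0+4=4
r2=5-1=4
CMP r2, #2  (cmp 4,2)
BGT body: taken
r5=M[4]=1
r5=1+7=8
r5=8^8=0
r5=M[4]=1
r5=1-6=-5
r0=4+4=8
r2=4-1=3
CMP r2, #2  (cmp 3,2)
BGT body: taken
r5=M[8]=28
r5=28+7=35
r5=35^8=43
r5=M[8]=28
r5=28-6=22
r0=8+4=12
r2=3-1=2
CMP r2, #2  (cmp 2,2)
BGT body: not taken
r5=22-14=8
STR r5, [0] → M[0]=8
halt.

12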